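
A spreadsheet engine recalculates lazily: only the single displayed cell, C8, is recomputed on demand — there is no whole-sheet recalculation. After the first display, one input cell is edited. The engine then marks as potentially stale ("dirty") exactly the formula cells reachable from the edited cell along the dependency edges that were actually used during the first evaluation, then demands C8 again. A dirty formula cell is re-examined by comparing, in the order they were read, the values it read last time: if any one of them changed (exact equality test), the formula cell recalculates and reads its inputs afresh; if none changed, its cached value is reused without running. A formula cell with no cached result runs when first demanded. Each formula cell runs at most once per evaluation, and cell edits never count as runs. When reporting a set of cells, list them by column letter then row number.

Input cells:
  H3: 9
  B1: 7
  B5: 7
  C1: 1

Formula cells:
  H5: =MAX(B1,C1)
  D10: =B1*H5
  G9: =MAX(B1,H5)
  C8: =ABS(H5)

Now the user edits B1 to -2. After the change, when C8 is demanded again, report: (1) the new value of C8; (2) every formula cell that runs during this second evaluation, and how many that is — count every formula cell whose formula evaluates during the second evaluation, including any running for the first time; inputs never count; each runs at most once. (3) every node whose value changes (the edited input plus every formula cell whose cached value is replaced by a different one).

New value of C8: 1.
Formula cells that run: C8, H5 — 2 in total.
Values that change: B1, C8, H5.

First evaluation (everything demanded from the output):
  H5 = MAX(7, 1) = 7
  C8 = ABS(7) = 7

Propagation after the edit:
  H5: runs — B1 7->-2; result 1.
  C8: runs — H5 7->1; result 1.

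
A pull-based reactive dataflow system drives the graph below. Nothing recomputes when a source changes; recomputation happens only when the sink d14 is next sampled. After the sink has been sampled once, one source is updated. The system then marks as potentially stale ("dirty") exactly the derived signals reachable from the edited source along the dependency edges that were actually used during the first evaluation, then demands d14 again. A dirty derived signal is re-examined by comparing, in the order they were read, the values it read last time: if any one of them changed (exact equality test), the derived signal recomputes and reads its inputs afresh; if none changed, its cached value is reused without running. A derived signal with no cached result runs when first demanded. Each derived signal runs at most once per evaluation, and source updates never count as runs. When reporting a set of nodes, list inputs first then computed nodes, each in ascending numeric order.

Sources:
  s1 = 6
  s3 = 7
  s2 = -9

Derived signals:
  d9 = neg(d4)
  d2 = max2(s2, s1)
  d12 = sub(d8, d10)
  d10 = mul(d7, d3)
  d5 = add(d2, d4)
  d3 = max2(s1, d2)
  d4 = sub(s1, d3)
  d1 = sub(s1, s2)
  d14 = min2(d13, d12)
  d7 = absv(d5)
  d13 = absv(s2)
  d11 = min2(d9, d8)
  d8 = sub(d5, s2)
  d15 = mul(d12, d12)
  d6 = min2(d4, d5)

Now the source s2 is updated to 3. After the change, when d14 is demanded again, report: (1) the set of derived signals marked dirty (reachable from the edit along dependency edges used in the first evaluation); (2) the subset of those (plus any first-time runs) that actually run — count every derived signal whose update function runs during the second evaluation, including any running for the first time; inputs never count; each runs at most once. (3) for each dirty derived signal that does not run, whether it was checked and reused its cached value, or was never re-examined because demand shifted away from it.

Marked dirty: d2, d3, d4, d5, d7, d8, d10, d12, d13, d14.
Derived signals that run: d2, d8, d12, d13, d14 — 5 in total.
Checked but reused from cache: d3, d4, d5, d7, d10.
Key observation: the cutoff stops propagation at d3 — its inputs' values are unchanged, so it reuses its cache.

First evaluation (everything demanded from the output):
  d2 = max2(-9, 6) = 6
  d3 = max2(6, 6) = 6
  d4 = sub(6, 6) = 0
  d5 = add(6, 0) = 6
  d7 = absv(6) = 6
  d8 = sub(6, -9) = 15
  d10 = mul(6, 6) = 36
  d12 = sub(15, 36) = -21
  d13 = absv(-9) = 9
  d14 = min2(9, -21) = -21

Propagation after the edit:
  d2: runs — s2 -9->3; result 6 (same value as before).
  d3: checked — values it read are unchanged (s1 unchanged, d2 unchanged); reused cached 6 without running.
  d4: checked — values it read are unchanged (s1 unchanged, d3 unchanged); reused cached 0 without running.
  d5: checked — values it read are unchanged (d2 unchanged, d4 unchanged); reused cached 6 without running.
  d7: checked — values it read are unchanged (d5 unchanged); reused cached 6 without running.
  d8: runs — s2 -9->3; result 3.
  d10: checked — values it read are unchanged (d7 unchanged, d3 unchanged); reused cached 36 without running.
  d12: runs — d8 15->3; result -33.
  d13: runs — s2 -9->3; result 3.
  d14: runs — d13 9->3; d12 -21->-33; result -33.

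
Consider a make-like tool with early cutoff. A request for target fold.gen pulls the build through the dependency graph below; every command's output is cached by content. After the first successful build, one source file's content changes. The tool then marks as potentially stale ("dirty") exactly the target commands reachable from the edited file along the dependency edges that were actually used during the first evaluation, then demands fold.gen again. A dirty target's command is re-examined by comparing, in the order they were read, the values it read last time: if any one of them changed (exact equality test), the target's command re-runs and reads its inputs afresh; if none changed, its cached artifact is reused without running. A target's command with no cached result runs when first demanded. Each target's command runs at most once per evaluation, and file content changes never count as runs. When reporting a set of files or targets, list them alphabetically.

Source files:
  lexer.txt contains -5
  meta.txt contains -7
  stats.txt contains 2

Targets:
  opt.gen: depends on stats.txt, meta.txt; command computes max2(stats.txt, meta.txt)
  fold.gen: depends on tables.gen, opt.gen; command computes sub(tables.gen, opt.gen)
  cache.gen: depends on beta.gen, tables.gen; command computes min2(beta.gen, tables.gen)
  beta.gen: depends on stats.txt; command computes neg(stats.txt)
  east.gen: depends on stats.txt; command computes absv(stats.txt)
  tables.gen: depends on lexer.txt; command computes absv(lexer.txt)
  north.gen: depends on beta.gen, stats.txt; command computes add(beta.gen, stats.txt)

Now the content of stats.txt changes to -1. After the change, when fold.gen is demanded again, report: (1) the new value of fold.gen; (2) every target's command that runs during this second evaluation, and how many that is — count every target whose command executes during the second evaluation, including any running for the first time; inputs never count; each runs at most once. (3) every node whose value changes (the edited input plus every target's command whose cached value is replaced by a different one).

Demanding fold.gen again yields 6.
2 target commands run: fold.gen, opt.gen.
The nodes whose values change: fold.gen, opt.gen, stats.txt.

First demand of the output computes:
  opt.gen = max2(2, -7) = 2
  tables.gen = absv(-5) = 5
  fold.gen = sub(5, 2) = 3

After the edit, cleaning proceeds:
  opt.gen: a read changed (stats.txt 2->-1) — executes, giving -1.
  fold.gen: a read changed (opt.gen 2->-1) — executes, giving 6.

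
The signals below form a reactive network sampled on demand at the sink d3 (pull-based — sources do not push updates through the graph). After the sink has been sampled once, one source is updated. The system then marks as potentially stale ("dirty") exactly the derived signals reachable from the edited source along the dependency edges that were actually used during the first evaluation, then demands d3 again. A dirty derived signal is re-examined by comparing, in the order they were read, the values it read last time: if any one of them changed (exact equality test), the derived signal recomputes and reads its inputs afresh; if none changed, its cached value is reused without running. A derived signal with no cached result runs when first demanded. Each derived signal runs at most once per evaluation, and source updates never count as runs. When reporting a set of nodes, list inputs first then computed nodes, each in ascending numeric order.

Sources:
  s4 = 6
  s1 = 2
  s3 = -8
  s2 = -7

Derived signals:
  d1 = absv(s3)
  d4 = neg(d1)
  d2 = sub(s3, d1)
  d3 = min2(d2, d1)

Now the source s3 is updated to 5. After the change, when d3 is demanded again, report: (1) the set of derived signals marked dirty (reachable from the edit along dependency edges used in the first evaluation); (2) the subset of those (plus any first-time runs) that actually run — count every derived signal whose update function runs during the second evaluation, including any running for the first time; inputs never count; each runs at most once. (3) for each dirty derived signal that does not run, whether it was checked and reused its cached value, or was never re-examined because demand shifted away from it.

Initial pass — values computed on the first demand:
  d1 = absv(-8) = 8
  d2 = sub(-8, 8) = -16
  d3 = min2(-16, 8) = -16

Second demand — change propagation:
  d1: re-runs because s3 -8->5; new result 5.
  d2: re-runs because s3 -8->5; d1 8->5; new result 0.
  d3: re-runs because d2 -16->0; d1 8->5; new result 0.

Dirty set: d1, d2, d3.
Run set: d1, d2, d3 (3 run).
All dirty derived signals ended up running.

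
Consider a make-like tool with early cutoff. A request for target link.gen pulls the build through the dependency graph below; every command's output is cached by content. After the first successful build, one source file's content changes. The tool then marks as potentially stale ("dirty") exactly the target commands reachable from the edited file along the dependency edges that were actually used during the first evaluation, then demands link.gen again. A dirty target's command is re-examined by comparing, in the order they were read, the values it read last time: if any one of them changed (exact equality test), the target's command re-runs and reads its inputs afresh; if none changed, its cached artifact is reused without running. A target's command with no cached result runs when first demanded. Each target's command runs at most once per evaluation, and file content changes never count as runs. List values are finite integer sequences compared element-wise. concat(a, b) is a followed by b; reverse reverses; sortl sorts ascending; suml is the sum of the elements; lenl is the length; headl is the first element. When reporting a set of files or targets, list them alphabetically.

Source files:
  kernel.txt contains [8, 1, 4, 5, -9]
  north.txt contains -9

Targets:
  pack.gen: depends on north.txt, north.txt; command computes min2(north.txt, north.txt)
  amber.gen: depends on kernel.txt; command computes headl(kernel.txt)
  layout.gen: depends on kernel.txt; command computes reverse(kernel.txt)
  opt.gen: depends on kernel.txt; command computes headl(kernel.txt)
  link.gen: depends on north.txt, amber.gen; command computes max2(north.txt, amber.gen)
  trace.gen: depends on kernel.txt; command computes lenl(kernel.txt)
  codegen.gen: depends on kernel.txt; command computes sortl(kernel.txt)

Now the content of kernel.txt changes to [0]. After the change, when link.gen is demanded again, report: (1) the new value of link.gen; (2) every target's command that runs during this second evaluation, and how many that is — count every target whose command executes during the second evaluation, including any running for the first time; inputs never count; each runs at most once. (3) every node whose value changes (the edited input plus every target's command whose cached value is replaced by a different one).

First demand of the output computes:
  amber.gen = headl([8, 1, 4, 5, -9]) = 8
  link.gen = max2(-9, 8) = 8

After the edit, cleaning proceeds:
  amber.gen: a read changed (kernel.txt [8, 1, 4, 5, -9]->[0]) — executes, giving 0.
  link.gen: a read changed (amber.gen 8->0) — executes, giving 0.

Demanding link.gen again yields 0.
2 target commands run: amber.gen, link.gen.
The nodes whose values change: amber.gen, kernel.txt, link.gen.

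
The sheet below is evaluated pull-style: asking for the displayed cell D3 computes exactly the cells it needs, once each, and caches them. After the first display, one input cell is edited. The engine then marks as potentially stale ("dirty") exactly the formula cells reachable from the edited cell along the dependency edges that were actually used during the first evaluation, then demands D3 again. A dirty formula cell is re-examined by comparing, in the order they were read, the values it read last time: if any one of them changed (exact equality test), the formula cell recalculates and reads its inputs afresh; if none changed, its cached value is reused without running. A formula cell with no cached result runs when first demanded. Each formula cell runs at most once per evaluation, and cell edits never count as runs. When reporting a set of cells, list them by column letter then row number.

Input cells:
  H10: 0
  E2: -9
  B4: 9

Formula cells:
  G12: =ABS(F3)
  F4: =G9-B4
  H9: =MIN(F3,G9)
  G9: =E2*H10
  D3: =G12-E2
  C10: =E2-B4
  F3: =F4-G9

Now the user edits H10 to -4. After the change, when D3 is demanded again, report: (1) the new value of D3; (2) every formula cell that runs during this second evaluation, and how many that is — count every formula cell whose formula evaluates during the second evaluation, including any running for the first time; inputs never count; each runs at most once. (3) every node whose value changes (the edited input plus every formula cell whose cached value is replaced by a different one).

Demanding D3 again yields 18.
3 formula cells run: F3, F4, G9.
The nodes whose values change: F4, G9, H10.
Note the absorption at F3: it re-runs yet its value is the same, leaving the output's value untouched.

First demand of the output computes:
  G9 = -9 * 0 = 0
  F4 = 0 - 9 = -9
  F3 = -9 - 0 = -9
  G12 = ABS(-9) = 9
  D3 = 9 - -9 = 18

After the edit, cleaning proceeds:
  G9: a read changed (H10 0->-4) — executes, giving 36.
  F4: a read changed (G9 0->36) — executes, giving 27.
  F3: a read changed (F4 -9->27; G9 0->36) — executes, giving -9 — identical to its old value.
  G12: dirty, but its reads are unchanged (F3 unchanged); cached 9 stands.
  D3: dirty, but its reads are unchanged (G12 unchanged, E2 unchanged); cached 18 stands.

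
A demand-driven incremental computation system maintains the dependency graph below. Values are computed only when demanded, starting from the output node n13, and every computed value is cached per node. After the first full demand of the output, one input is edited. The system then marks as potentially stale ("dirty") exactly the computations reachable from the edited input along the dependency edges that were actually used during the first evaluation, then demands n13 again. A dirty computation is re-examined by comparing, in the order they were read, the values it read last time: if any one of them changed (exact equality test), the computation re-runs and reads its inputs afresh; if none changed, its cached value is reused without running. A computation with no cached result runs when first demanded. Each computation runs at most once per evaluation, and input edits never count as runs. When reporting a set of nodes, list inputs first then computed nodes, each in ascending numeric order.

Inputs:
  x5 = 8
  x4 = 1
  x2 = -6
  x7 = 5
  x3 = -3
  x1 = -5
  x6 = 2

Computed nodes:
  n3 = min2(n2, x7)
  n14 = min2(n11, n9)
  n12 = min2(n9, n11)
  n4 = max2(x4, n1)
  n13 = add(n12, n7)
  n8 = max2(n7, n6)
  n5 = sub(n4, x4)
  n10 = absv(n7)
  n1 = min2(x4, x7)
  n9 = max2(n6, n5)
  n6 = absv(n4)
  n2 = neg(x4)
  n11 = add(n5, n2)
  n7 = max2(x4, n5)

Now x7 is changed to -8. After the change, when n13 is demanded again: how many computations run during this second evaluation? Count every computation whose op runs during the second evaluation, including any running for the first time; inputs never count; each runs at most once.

Computations that run: n1, n4 — 2 in total.
Key observation: the change is absorbed at n4 — it re-runs but produces the same value, and the output's value is unchanged.

First evaluation (everything demanded from the output):
  n1 = min2(1, 5) = 1
  n2 = neg(1) = -1
  n4 = max2(1, 1) = 1
  n5 = sub(1, 1) = 0
  n6 = absv(1) = 1
  n7 = max2(1, 0) = 1
  n9 = max2(1, 0) = 1
  n11 = add(0, -1) = -1
  n12 = min2(1, -1) = -1
  n13 = add(-1, 1) = 0

Propagation after the edit:
  n1: runs — x7 5->-8; result -8.
  n4: runs — n1 1->-8; result 1 (same value as before).
  n5: checked — values it read are unchanged (n4 unchanged, x4 unchanged); reused cached 0 without running.
  n6: checked — values it read are unchanged (n4 unchanged); reused cached 1 without running.
  n7: checked — values it read are unchanged (x4 unchanged, n5 unchanged); reused cached 1 without running.
  n9: checked — values it read are unchanged (n6 unchanged, n5 unchanged); reused cached 1 without running.
  n11: checked — values it read are unchanged (n5 unchanged, n2 unchanged); reused cached -1 without running.
  n12: checked — values it read are unchanged (n9 unchanged, n11 unchanged); reused cached -1 without running.
  n13: checked — values it read are unchanged (n12 unchanged, n7 unchanged); reused cached 0 without running.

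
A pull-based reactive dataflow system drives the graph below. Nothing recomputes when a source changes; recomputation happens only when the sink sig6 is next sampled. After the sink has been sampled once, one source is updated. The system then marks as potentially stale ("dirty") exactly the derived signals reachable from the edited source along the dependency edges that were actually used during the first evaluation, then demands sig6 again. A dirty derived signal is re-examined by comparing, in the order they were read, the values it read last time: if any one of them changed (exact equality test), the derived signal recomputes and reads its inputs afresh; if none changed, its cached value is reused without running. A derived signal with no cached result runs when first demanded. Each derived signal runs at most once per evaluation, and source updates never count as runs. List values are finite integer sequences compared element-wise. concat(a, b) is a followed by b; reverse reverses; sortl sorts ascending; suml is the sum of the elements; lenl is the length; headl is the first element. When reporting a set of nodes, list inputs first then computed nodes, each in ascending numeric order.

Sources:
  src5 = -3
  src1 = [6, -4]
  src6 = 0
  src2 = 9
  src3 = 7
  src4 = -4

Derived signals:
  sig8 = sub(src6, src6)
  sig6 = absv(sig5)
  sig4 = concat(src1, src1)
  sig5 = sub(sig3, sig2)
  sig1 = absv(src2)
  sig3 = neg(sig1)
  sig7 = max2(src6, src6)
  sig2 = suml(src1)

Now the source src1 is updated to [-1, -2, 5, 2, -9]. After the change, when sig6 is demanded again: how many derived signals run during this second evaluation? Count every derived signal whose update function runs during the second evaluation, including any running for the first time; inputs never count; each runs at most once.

Derived signals that run: sig2, sig5, sig6 — 3 in total.

First evaluation (everything demanded from the output):
  sig1 = absv(9) = 9
  sig2 = suml([6, -4]) = 2
  sig3 = neg(9) = -9
  sig5 = sub(-9, 2) = -11
  sig6 = absv(-11) = 11

Propagation after the edit:
  sig2: runs — src1 [6, -4]->[-1, -2, 5, 2, -9]; result -5.
  sig5: runs — sig2 2->-5; result -4.
  sig6: runs — sig5 -11->-4; result 4.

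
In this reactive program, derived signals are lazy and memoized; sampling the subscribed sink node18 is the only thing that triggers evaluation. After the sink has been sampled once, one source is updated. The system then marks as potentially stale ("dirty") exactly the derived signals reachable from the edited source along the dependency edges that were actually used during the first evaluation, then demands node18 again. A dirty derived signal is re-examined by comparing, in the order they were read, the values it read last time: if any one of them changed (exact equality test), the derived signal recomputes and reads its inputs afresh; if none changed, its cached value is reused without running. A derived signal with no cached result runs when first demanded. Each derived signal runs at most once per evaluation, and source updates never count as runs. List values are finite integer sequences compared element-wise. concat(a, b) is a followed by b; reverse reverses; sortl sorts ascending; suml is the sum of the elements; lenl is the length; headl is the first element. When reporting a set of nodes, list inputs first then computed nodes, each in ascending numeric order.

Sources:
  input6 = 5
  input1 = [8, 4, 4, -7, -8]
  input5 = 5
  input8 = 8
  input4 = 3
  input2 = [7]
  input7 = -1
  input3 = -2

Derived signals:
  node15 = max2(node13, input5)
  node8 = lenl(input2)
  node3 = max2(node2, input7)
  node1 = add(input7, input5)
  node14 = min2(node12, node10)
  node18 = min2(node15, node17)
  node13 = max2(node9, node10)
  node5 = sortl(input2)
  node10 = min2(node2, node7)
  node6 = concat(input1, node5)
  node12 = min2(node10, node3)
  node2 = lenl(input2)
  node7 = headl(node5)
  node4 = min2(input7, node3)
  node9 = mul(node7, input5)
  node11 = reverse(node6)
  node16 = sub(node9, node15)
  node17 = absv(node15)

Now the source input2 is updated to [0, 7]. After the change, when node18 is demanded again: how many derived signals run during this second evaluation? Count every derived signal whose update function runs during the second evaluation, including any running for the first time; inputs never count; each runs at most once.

9 derived signals run: node2, node5, node7, node9, node10, node13, node15, node17, node18.

First demand of the output computes:
  node2 = lenl([7]) = 1
  node5 = sortl([7]) = [7]
  node7 = headl([7]) = 7
  node9 = mul(7, 5) = 35
  node10 = min2(1, 7) = 1
  node13 = max2(35, 1) = 35
  node15 = max2(35, 5) = 35
  node17 = absv(35) = 35
  node18 = min2(35, 35) = 35

After the edit, cleaning proceeds:
  node2: a read changed (input2 [7]->[0, 7]) — executes, giving 2.
  node5: a read changed (input2 [7]->[0, 7]) — executes, giving [0, 7].
  node7: a read changed (node5 [7]->[0, 7]) — executes, giving 0.
  node9: a read changed (node7 7->0) — executes, giving 0.
  node10: a read changed (node2 1->2; node7 7->0) — executes, giving 0.
  node13: a read changed (node9 35->0; node10 1->0) — executes, giving 0.
  node15: a read changed (node13 35->0) — executes, giving 5.
  node17: a read changed (node15 35->5) — executes, giving 5.
  node18: a read changed (node15 35->5; node17 35->5) — executes, giving 5.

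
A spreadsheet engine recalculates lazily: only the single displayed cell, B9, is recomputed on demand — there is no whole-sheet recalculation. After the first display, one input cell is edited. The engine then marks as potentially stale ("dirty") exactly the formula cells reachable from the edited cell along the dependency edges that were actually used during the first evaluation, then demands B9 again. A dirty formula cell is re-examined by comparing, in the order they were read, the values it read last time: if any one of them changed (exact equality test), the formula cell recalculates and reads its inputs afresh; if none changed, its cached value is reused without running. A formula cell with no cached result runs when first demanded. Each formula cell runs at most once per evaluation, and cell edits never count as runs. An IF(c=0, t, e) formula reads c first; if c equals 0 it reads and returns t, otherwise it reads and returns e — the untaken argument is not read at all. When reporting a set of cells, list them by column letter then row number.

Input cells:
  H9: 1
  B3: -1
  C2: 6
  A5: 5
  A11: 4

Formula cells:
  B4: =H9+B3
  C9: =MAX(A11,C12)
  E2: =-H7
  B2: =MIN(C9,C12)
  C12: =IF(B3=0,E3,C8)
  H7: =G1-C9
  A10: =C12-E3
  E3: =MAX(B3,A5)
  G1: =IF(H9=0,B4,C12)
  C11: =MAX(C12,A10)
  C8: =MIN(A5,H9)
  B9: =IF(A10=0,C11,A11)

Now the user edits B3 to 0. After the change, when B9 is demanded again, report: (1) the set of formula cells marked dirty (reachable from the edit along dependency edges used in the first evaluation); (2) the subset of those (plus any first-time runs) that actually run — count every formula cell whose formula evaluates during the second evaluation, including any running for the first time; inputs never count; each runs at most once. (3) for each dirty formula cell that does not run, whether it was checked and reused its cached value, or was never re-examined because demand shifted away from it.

First evaluation (everything demanded from the output):
  C8 = MIN(5, 1) = 1
  E3 = MAX(-1, 5) = 5
  C12 = IF(B3=0: B3=-1 -> else branch C8) = 1
  A10 = 1 - 5 = -4
  B9 = IF(A10=0: A10=-4 -> else branch A11) = 4

Propagation after the edit:
  E3: runs — B3 -1->0; result 5 (same value as before).
  C12: runs — B3 -1->0; result 5.
  A10: runs — C12 1->5; result 0.
  C11: demanded for the first time — runs, produces 5.
  B9: runs — A10 -4->0; result 5.

Key observation: a condition flipped, so demand reaches new nodes — C11 runs for the first time.

Marked dirty: A10, B9, C12, E3.
Formula cells that run: A10, B9, C11, C12, E3 — 5 in total.
Every dirty formula cell ran.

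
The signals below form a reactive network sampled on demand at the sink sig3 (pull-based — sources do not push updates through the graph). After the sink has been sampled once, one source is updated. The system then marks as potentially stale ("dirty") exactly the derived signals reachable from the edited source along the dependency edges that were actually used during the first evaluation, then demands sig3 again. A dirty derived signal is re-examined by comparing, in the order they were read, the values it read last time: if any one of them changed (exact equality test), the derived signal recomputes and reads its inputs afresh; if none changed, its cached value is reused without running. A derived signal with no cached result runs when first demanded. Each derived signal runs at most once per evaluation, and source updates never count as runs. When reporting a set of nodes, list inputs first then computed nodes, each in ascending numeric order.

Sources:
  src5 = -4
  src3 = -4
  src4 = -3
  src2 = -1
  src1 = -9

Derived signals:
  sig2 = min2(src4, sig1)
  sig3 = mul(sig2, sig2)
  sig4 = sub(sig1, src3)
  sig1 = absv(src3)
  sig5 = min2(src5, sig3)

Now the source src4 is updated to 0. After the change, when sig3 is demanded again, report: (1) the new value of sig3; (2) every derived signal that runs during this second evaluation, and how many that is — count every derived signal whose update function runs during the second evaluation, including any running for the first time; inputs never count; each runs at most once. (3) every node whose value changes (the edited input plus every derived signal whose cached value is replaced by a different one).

sig3 now evaluates to 0.
Run set: sig2, sig3 (2 run).
Changed values: src4, sig2, sig3.

Initial pass — values computed on the first demand:
  sig1 = absv(-4) = 4
  sig2 = min2(-3, 4) = -3
  sig3 = mul(-3, -3) = 9

Second demand — change propagation:
  sig2: re-runs because src4 -3->0; new result 0.
  sig3: re-runs because sig2 -3->0; sig2 -3->0; new result 0.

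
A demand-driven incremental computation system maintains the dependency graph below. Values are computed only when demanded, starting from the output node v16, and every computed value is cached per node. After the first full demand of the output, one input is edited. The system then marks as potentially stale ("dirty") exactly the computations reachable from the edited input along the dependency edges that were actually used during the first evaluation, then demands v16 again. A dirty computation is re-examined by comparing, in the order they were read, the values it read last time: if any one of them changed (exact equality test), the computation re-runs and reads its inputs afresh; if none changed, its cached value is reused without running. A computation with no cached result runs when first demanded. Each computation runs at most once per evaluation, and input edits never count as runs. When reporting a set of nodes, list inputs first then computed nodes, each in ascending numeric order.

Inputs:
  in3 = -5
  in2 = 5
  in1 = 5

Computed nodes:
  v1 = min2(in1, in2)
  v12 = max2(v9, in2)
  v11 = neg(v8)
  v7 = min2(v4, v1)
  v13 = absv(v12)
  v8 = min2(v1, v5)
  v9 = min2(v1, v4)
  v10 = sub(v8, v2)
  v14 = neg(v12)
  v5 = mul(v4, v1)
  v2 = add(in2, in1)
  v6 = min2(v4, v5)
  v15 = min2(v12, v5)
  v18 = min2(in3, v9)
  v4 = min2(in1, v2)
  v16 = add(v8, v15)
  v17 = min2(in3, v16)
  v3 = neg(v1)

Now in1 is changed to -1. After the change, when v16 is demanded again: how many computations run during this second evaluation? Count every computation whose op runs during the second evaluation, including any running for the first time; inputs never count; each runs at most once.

Computations that run: v1, v2, v4, v5, v8, v9, v12, v15, v16 — 9 in total.

First evaluation (everything demanded from the output):
  v1 = min2(5, 5) = 5
  v2 = add(5, 5) = 10
  v4 = min2(5, 10) = 5
  v5 = mul(5, 5) = 25
  v8 = min2(5, 25) = 5
  v9 = min2(5, 5) = 5
  v12 = max2(5, 5) = 5
  v15 = min2(5, 25) = 5
  v16 = add(5, 5) = 10

Propagation after the edit:
  v1: runs — in1 5->-1; result -1.
  v2: runs — in1 5->-1; result 4.
  v4: runs — in1 5->-1; v2 10->4; result -1.
  v5: runs — v4 5->-1; v1 5->-1; result 1.
  v8: runs — v1 5->-1; v5 25->1; result -1.
  v9: runs — v1 5->-1; v4 5->-1; result -1.
  v12: runs — v9 5->-1; result 5 (same value as before).
  v15: runs — v5 25->1; result 1.
  v16: runs — v8 5->-1; v15 5->1; result 0.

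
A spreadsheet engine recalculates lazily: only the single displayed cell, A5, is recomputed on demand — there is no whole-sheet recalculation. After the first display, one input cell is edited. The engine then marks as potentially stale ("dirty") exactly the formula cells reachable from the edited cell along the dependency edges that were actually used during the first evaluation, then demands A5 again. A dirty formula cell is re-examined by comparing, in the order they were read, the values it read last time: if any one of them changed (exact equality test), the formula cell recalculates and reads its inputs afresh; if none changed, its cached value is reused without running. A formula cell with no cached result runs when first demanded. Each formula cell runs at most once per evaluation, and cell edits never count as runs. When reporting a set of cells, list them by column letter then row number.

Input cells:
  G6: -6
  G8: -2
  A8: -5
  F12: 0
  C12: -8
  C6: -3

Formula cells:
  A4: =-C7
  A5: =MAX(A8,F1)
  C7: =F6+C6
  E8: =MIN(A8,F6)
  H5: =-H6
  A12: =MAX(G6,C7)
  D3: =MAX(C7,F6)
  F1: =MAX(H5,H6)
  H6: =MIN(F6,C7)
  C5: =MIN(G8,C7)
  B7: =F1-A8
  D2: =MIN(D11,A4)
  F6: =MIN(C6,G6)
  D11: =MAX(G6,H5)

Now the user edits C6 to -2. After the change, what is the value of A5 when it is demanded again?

New value of A5: 8.

First evaluation (everything demanded from the output):
  F6 = MIN(-3, -6) = -6
  C7 = -6 + -3 = -9
  H6 = MIN(-6, -9) = -9
  H5 = -(-9) = 9
  F1 = MAX(9, -9) = 9
  A5 = MAX(-5, 9) = 9

Propagation after the edit:
  F6: runs — C6 -3->-2; result -6 (same value as before).
  C7: runs — C6 -3->-2; result -8.
  H6: runs — C7 -9->-8; result -8.
  H5: runs — H6 -9->-8; result 8.
  F1: runs — H5 9->8; H6 -9->-8; result 8.
  A5: runs — F1 9->8; result 8.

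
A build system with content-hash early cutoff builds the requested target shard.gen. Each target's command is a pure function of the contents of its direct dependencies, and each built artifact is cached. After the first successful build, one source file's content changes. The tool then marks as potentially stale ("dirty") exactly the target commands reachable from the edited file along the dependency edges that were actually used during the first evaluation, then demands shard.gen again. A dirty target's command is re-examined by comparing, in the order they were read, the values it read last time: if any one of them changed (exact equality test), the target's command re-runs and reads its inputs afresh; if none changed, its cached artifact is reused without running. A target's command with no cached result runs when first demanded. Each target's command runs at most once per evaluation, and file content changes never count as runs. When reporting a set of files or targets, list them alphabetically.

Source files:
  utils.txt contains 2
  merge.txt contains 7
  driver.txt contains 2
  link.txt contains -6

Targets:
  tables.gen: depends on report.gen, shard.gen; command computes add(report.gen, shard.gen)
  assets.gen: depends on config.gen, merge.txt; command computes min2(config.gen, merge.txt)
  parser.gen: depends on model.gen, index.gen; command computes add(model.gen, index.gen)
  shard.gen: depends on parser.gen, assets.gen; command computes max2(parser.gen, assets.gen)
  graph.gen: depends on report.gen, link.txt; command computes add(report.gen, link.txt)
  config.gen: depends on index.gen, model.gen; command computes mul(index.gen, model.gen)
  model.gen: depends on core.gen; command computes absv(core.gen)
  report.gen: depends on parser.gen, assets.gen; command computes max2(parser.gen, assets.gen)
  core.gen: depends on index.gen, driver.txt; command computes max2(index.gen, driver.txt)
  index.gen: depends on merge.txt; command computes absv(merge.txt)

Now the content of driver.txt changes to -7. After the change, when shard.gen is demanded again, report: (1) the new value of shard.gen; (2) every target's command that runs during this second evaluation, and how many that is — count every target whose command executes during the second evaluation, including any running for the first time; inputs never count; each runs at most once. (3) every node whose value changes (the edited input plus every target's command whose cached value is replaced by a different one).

First evaluation (everything demanded from the output):
  index.gen = absv(7) = 7
  core.gen = max2(7, 2) = 7
  model.gen = absv(7) = 7
  config.gen = mul(7, 7) = 49
  assets.gen = min2(49, 7) = 7
  parser.gen = add(7, 7) = 14
  shard.gen = max2(14, 7) = 14

Propagation after the edit:
  core.gen: runs — driver.txt 2->-7; result 7 (same value as before).
  model.gen: checked — values it read are unchanged (core.gen unchanged); reused cached 7 without running.
  config.gen: checked — values it read are unchanged (index.gen unchanged, model.gen unchanged); reused cached 49 without running.
  assets.gen: checked — values it read are unchanged (config.gen unchanged, merge.txt unchanged); reused cached 7 without running.
  parser.gen: checked — values it read are unchanged (model.gen unchanged, index.gen unchanged); reused cached 14 without running.
  shard.gen: checked — values it read are unchanged (parser.gen unchanged, assets.gen unchanged); reused cached 14 without running.

Key observation: the change is absorbed at core.gen — it re-runs but produces the same value, and the output's value is unchanged.

New value of shard.gen: 14.
Target commands that run: core.gen — 1 in total.
Values that change: driver.txt.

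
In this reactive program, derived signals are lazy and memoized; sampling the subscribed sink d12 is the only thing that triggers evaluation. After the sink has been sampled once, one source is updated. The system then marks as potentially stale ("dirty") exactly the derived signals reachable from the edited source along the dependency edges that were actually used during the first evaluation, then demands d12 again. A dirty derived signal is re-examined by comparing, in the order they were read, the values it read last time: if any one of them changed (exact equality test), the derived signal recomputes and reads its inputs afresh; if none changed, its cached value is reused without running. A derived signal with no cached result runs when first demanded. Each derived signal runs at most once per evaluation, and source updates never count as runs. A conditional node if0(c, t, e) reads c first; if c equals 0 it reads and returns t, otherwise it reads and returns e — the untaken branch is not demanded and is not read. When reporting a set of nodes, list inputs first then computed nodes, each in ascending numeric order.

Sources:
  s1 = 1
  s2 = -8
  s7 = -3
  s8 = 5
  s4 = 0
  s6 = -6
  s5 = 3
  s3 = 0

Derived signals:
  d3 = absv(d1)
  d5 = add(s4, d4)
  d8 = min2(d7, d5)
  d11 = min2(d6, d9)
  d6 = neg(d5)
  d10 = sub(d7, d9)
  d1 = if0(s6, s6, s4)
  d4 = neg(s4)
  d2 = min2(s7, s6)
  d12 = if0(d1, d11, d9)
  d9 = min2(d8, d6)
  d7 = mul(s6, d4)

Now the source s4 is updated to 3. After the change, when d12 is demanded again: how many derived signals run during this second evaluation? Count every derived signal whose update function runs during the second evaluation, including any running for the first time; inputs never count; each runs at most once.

First demand of the output computes:
  d1 = if0(s6=-6 -> else branch s4) = 0
  d4 = neg(0) = 0
  d5 = add(0, 0) = 0
  d6 = neg(0) = 0
  d7 = mul(-6, 0) = 0
  d8 = min2(0, 0) = 0
  d9 = min2(0, 0) = 0
  d11 = min2(0, 0) = 0
  d12 = if0(d1=0 -> then branch d11) = 0

After the edit, cleaning proceeds:
  d1: a read changed (s4 0->3) — executes, giving 3.
  d4: a read changed (s4 0->3) — executes, giving -3.
  d5: a read changed (s4 0->3; d4 0->-3) — executes, giving 0 — identical to its old value.
  d6: dirty, but its reads are unchanged (d5 unchanged); cached 0 stands.
  d7: a read changed (d4 0->-3) — executes, giving 18.
  d8: a read changed (d7 0->18) — executes, giving 0 — identical to its old value.
  d9: dirty, but its reads are unchanged (d8 unchanged, d6 unchanged); cached 0 stands.
  d11: stays stale; no demand reaches it after the flip.
  d12: a read changed (d1 0->3) — executes, giving 0 — identical to its old value.

Note the branch switch — demand abandons d11, which is never re-examined.

6 derived signals run: d1, d4, d5, d7, d8, d12.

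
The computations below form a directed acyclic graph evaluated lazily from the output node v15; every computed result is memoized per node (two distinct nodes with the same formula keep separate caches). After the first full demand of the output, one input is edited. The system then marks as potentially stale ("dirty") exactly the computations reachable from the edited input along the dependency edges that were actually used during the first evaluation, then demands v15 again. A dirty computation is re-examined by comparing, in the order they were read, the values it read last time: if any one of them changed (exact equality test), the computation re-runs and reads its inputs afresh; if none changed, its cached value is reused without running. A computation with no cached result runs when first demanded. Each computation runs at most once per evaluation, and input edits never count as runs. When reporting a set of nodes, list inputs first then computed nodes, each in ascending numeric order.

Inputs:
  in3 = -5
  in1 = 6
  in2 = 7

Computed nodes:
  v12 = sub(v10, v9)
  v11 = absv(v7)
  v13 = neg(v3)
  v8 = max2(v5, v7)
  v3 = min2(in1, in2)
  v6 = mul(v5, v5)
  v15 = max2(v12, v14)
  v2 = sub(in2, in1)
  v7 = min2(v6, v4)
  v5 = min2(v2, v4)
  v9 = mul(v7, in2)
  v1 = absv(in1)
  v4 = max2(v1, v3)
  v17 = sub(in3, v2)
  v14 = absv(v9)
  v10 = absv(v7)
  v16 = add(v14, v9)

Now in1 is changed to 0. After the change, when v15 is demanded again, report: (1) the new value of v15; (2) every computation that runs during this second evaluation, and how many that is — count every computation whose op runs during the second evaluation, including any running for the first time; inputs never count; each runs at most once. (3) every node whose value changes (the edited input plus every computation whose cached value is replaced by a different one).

Demanding v15 again yields 0.
12 computations run: v1, v2, v3, v4, v5, v6, v7, v9, v10, v12, v14, v15.
The nodes whose values change: in1, v1, v2, v3, v4, v5, v6, v7, v9, v10, v12, v14, v15.

First demand of the output computes:
  v1 = absv(6) = 6
  v2 = sub(7, 6) = 1
  v3 = min2(6, 7) = 6
  v4 = max2(6, 6) = 6
  v5 = min2(1, 6) = 1
  v6 = mul(1, 1) = 1
  v7 = min2(1, 6) = 1
  v9 = mul(1, 7) = 7
  v10 = absv(1) = 1
  v12 = sub(1, 7) = -6
  v14 = absv(7) = 7
  v15 = max2(-6, 7) = 7

After the edit, cleaning proceeds:
  v1: a read changed (in1 6->0) — executes, giving 0.
  v2: a read changed (in1 6->0) — executes, giving 7.
  v3: a read changed (in1 6->0) — executes, giving 0.
  v4: a read changed (v1 6->0; v3 6->0) — executes, giving 0.
  v5: a read changed (v2 1->7; v4 6->0) — executes, giving 0.
  v6: a read changed (v5 1->0; v5 1->0) — executes, giving 0.
  v7: a read changed (v6 1->0; v4 6->0) — executes, giving 0.
  v9: a read changed (v7 1->0) — executes, giving 0.
  v10: a read changed (v7 1->0) — executes, giving 0.
  v12: a read changed (v10 1->0; v9 7->0) — executes, giving 0.
  v14: a read changed (v9 7->0) — executes, giving 0.
  v15: a read changed (v12 -6->0; v14 7->0) — executes, giving 0.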